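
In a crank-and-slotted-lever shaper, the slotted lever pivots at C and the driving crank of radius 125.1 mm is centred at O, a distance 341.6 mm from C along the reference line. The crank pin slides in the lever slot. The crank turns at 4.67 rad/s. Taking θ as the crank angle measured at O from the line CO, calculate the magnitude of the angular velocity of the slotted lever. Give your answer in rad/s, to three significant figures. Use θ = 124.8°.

0.488

ω = 4.67 rad/s
Crank pin A relative to C: A = (d + r cosθ, r sinθ); lever angle φ = atan2(r sinθ, d + r cosθ).
Differentiating tanφ: φ̇ = rω(d cosθ + r)/(d² + r² + 2dr cosθ).
d² + r² + 2dr cosθ = |CA|² = 0.0835626 m²;  d cosθ + r = -0.069856 m.
|ω_lever| = |0.1251·4.67·-0.069856| / 0.0835626 = 0.48839 rad/s.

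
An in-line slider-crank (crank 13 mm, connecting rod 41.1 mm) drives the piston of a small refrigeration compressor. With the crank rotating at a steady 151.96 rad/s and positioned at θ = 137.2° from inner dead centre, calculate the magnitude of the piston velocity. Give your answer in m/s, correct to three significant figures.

ω = 152 rad/s
For an in-line slider-crank, x = r cosθ + √(L² − r² sin²θ), so v = −rω sinθ·[1 + r cosθ/√(L² − r² sin²θ)].
With r = 0.013 m, L = 0.0411 m, θ = 137.2°: √(L² − r² sin²θ) = 0.04014 m.
v = −0.013·152·0.67944·[1 + 0.013·-0.73373/0.04014] = -1.0233 m/s.
|v| = 1.0233 m/s.

1.02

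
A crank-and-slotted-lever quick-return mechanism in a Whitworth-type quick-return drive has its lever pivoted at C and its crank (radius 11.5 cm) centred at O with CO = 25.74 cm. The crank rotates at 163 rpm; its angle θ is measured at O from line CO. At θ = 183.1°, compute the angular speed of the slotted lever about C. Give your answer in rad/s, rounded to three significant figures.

13.7

ω = 17.07 rad/s (from 163 rpm).
Crank pin A relative to C: A = (d + r cosθ, r sinθ); lever angle φ = atan2(r sinθ, d + r cosθ).
Differentiating tanφ: φ̇ = rω(d cosθ + r)/(d² + r² + 2dr cosθ).
d² + r² + 2dr cosθ = |CA|² = 0.0203644 m²;  d cosθ + r = -0.14202 m.
|ω_lever| = |0.115·17.07·-0.14202| / 0.0203644 = 13.69 rad/s.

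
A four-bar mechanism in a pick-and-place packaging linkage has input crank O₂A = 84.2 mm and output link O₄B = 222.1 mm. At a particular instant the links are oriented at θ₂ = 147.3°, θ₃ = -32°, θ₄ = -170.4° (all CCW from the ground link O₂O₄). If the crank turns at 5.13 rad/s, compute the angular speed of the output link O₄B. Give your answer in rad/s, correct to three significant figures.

0.0358

ω₂ = 5.13 rad/s
Differentiating the loop-closure r₂e^{iθ₂}+r₃e^{iθ₃}=r₁+r₄e^{iθ₄} gives r₂ω₂e^{iθ₂}+r₃ω₃e^{iθ₃}=r₄ω₄e^{iθ₄}.
Eliminating the other unknown: ω₄ = r₂ω₂ sin(θ₂−θ₃) / [r₄ sin(θ₄−θ₃)].
Numerator sine = +0.01222; denominator sine = -0.66393.
Result = 0.0842·5.13·(+0.01222) / (0.2221·(-0.66393)) = -0.035787 rad/s; magnitude 0.035787 rad/s.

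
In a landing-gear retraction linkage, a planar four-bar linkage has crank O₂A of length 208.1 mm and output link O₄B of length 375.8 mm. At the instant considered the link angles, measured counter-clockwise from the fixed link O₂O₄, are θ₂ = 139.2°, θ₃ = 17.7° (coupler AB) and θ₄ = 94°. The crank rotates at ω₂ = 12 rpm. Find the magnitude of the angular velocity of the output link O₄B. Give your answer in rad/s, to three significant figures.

ω₂ = 1.257 rad/s (from 12 rpm).
Differentiating the loop-closure r₂e^{iθ₂}+r₃e^{iθ₃}=r₁+r₄e^{iθ₄} gives r₂ω₂e^{iθ₂}+r₃ω₃e^{iθ₃}=r₄ω₄e^{iθ₄}.
Eliminating the other unknown: ω₄ = r₂ω₂ sin(θ₂−θ₃) / [r₄ sin(θ₄−θ₃)].
Numerator sine = +0.85264; denominator sine = +0.97155.
Result = 0.2081·1.257·(+0.85264) / (0.3758·(+0.97155)) = +0.6107 rad/s; magnitude 0.6107 rad/s.

0.611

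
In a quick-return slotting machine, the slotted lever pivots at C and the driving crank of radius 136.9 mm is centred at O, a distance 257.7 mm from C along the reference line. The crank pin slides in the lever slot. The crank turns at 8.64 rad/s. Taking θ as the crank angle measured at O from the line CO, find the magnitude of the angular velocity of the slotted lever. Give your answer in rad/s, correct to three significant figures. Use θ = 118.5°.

ω = 8.64 rad/s
Crank pin A relative to C: A = (d + r cosθ, r sinθ); lever angle φ = atan2(r sinθ, d + r cosθ).
Differentiating tanφ: φ̇ = rω(d cosθ + r)/(d² + r² + 2dr cosθ).
d² + r² + 2dr cosθ = |CA|² = 0.0514834 m²;  d cosθ + r = +0.013936 m.
|ω_lever| = |0.1369·8.64·+0.013936| / 0.0514834 = 0.32018 rad/s.

0.320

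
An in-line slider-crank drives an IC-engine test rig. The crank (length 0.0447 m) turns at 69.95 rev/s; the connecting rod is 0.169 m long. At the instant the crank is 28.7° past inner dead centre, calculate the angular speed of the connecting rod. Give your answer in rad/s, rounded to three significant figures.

103

ω = 439.5 rad/s (converted from 69.95 rev/s).
The rod makes angle φ with the slider axis where L sinφ = r sinθ; differentiating, L cosφ·φ̇ = r ω cosθ.
L cosφ = √(L² − r² sin²θ) = 0.16763 m.
|ω_rod| = r ω |cosθ| / √(L² − r² sin²θ) = 0.0447·439.5·0.87715/0.16763 = 102.8 rad/s.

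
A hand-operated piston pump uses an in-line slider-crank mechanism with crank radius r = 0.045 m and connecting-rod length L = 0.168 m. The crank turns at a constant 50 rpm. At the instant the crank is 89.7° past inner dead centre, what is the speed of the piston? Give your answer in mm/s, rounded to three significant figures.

ω = 2π·50/60 = 5.236 rad/s
For an in-line slider-crank, x = r cosθ + √(L² − r² sin²θ), so v = −rω sinθ·[1 + r cosθ/√(L² − r² sin²θ)].
With r = 0.045 m, L = 0.168 m, θ = 89.7°: √(L² − r² sin²θ) = 0.16186 m.
v = −0.045·5.236·0.99999·[1 + 0.045·0.00524/0.16186] = -0.23596 m/s.
|v| = 0.23596 m/s = 235.96 mm/s.

236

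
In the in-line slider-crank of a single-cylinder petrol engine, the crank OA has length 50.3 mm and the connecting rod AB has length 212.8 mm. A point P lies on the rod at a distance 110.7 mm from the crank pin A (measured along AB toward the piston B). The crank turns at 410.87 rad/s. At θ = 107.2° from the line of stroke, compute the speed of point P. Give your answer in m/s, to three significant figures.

19.2

ω = 410.9 rad/s.  Crank-pin speed |V_A| = rω = 20.667 m/s, perpendicular to OA.
Rod angle: sinφ = −(r/L) sinθ ⇒ φ = -13.050°; ω_rod = −rω cosθ/√(L²−r²sin²θ) = +29.48 rad/s.
V_P = V_A + ω_rod × AP, with AP = 0.1107 m along the rod.
Components: V_Px = −rω sinθ − a·ω_rod·sinφ = -19.006 m/s;  V_Py = rω cosθ + a·ω_rod·cosφ = -2.9322 m/s.
|V_P| = √(V_Px² + V_Py²) = 19.23 m/s.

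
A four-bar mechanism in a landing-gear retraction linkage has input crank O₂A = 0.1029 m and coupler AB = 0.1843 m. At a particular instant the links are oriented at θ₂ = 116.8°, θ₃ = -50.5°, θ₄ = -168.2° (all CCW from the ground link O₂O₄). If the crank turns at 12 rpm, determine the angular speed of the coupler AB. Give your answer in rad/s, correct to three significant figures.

ω₂ = 1.257 rad/s (from 12 rpm).
Differentiating the loop-closure r₂e^{iθ₂}+r₃e^{iθ₃}=r₁+r₄e^{iθ₄} gives r₂ω₂e^{iθ₂}+r₃ω₃e^{iθ₃}=r₄ω₄e^{iθ₄}.
Eliminating the other unknown: ω₃ = r₂ω₂ sin(θ₄−θ₂) / [r₃ sin(θ₃−θ₄)].
Numerator sine = +0.96593; denominator sine = +0.88539.
Result = 0.1029·1.257·(+0.96593) / (0.1843·(+0.88539)) = +0.76543 rad/s; magnitude 0.76543 rad/s.

0.765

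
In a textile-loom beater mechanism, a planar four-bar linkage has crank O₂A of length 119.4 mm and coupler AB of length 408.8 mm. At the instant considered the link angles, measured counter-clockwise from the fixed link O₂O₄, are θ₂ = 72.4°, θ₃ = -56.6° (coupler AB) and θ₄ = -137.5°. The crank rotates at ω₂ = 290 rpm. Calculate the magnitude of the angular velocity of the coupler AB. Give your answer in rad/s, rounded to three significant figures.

4.48

ω₂ = 30.37 rad/s (from 290 rpm).
Differentiating the loop-closure r₂e^{iθ₂}+r₃e^{iθ₃}=r₁+r₄e^{iθ₄} gives r₂ω₂e^{iθ₂}+r₃ω₃e^{iθ₃}=r₄ω₄e^{iθ₄}.
Eliminating the other unknown: ω₃ = r₂ω₂ sin(θ₄−θ₂) / [r₃ sin(θ₃−θ₄)].
Numerator sine = +0.49849; denominator sine = +0.98741.
Result = 0.1194·30.37·(+0.49849) / (0.4088·(+0.98741)) = +4.4779 rad/s; magnitude 4.4779 rad/s.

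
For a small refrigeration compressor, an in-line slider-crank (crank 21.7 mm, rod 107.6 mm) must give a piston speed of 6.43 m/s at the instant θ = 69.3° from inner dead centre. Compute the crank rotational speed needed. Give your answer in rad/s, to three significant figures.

295

For an in-line slider-crank, |v_piston| = rω|sinθ|·[1 + r cosθ/√(L² − r² sin²θ)].
With r = 0.0217 m, L = 0.1076 m, θ = 69.3°: the bracketed kinematic factor |dx/dθ| = 0.021773 m.
ω = v/|dx/dθ| = 6.43/0.021773 = 295.32 rad/s.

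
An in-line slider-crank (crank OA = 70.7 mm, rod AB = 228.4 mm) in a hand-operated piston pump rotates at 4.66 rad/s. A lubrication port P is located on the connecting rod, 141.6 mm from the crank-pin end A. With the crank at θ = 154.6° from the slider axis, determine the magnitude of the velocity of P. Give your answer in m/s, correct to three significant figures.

0.162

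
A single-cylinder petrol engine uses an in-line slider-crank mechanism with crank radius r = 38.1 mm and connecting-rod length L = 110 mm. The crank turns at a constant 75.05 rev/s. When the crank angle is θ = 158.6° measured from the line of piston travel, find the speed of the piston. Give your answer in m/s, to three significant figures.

ω = 2π·75 = 471.6 rad/s
For an in-line slider-crank, x = r cosθ + √(L² − r² sin²θ), so v = −rω sinθ·[1 + r cosθ/√(L² − r² sin²θ)].
With r = 0.0381 m, L = 0.11 m, θ = 158.6°: √(L² − r² sin²θ) = 0.10912 m.
v = −0.0381·471.6·0.36488·[1 + 0.0381·-0.93106/0.10912] = -4.4243 m/s.
|v| = 4.4243 m/s.

4.42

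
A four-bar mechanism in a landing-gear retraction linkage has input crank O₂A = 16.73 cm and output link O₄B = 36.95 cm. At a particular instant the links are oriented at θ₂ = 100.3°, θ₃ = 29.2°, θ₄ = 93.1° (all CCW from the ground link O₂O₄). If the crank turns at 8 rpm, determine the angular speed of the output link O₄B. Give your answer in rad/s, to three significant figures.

0.400

ω₂ = 0.8378 rad/s (from 8 rpm).
Differentiating the loop-closure r₂e^{iθ₂}+r₃e^{iθ₃}=r₁+r₄e^{iθ₄} gives r₂ω₂e^{iθ₂}+r₃ω₃e^{iθ₃}=r₄ω₄e^{iθ₄}.
Eliminating the other unknown: ω₄ = r₂ω₂ sin(θ₂−θ₃) / [r₄ sin(θ₄−θ₃)].
Numerator sine = +0.94609; denominator sine = +0.89803.
Result = 0.1673·0.8378·(+0.94609) / (0.3695·(+0.89803)) = +0.39961 rad/s; magnitude 0.39961 rad/s.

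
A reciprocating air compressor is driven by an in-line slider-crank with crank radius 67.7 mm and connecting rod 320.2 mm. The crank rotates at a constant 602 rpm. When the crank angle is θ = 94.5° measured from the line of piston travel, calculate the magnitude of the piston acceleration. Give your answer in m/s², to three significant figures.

ω = 2π·602/60 = 63.04 rad/s
x(θ) = r cosθ + √(L² − r² sin²θ); with ω constant, a = ω²·d²x/dθ².
d²x/dθ² = −r cosθ − r²(cos2θ)/√u − r⁴ sin²2θ/(4u^{3/2}),  u = L² − r² sin²θ = 0.097973 m².
Substituting r = 0.0677 m, L = 0.3202 m, θ = 94.5°: d²x/dθ² = +0.01977 m.
a = ω²·d²x/dθ² = (63.04)²·(+0.01977) = +78.57 m/s²;  |a| = 78.57 m/s².

78.6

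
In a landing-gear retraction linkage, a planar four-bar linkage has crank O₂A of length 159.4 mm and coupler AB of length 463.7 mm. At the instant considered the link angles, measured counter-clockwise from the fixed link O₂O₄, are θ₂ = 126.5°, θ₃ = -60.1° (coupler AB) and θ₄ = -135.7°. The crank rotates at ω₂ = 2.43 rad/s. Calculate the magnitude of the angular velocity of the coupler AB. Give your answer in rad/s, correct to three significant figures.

ω₂ = 2.43 rad/s
Differentiating the loop-closure r₂e^{iθ₂}+r₃e^{iθ₃}=r₁+r₄e^{iθ₄} gives r₂ω₂e^{iθ₂}+r₃ω₃e^{iθ₃}=r₄ω₄e^{iθ₄}.
Eliminating the other unknown: ω₃ = r₂ω₂ sin(θ₄−θ₂) / [r₃ sin(θ₃−θ₄)].
Numerator sine = +0.99075; denominator sine = +0.96858.
Result = 0.1594·2.43·(+0.99075) / (0.4637·(+0.96858)) = +0.85444 rad/s; magnitude 0.85444 rad/s.

0.854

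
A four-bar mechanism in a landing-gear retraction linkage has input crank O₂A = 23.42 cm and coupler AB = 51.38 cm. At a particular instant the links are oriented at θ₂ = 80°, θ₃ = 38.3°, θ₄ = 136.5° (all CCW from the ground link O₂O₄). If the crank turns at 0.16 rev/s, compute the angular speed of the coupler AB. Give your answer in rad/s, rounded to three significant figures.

ω₂ = 1.005 rad/s (from 0.16 rev/s).
Differentiating the loop-closure r₂e^{iθ₂}+r₃e^{iθ₃}=r₁+r₄e^{iθ₄} gives r₂ω₂e^{iθ₂}+r₃ω₃e^{iθ₃}=r₄ω₄e^{iθ₄}.
Eliminating the other unknown: ω₃ = r₂ω₂ sin(θ₄−θ₂) / [r₃ sin(θ₃−θ₄)].
Numerator sine = +0.83389; denominator sine = -0.98978.
Result = 0.2342·1.005·(+0.83389) / (0.5138·(-0.98978)) = -0.38607 rad/s; magnitude 0.38607 rad/s.

0.386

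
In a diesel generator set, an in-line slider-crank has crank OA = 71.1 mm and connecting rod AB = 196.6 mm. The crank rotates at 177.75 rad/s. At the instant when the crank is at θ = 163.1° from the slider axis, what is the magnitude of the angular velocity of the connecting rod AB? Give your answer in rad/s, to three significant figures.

61.8

ω = 177.8 rad/s
The rod makes angle φ with the slider axis where L sinφ = r sinθ; differentiating, L cosφ·φ̇ = r ω cosθ.
L cosφ = √(L² − r² sin²θ) = 0.19551 m.
|ω_rod| = r ω |cosθ| / √(L² − r² sin²θ) = 0.0711·177.8·0.95681/0.19551 = 61.85 rad/s.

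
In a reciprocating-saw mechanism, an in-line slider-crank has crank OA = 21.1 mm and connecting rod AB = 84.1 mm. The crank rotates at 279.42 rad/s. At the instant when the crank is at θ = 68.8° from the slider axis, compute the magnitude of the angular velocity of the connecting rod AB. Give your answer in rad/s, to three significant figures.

ω = 279.4 rad/s
The rod makes angle φ with the slider axis where L sinφ = r sinθ; differentiating, L cosφ·φ̇ = r ω cosθ.
L cosφ = √(L² − r² sin²θ) = 0.081767 m.
|ω_rod| = r ω |cosθ| / √(L² − r² sin²θ) = 0.0211·279.4·0.36162/0.081767 = 26.075 rad/s.

26.1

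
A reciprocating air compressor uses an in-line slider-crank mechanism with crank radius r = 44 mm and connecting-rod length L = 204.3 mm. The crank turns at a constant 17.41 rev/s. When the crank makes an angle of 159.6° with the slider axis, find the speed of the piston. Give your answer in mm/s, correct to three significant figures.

1340

ω = 2π·17.4 = 109.4 rad/s
For an in-line slider-crank, x = r cosθ + √(L² − r² sin²θ), so v = −rω sinθ·[1 + r cosθ/√(L² − r² sin²θ)].
With r = 0.044 m, L = 0.2043 m, θ = 159.6°: √(L² − r² sin²θ) = 0.20372 m.
v = −0.044·109.4·0.34857·[1 + 0.044·-0.93728/0.20372] = -1.3381 m/s.
|v| = 1.3381 m/s = 1338.1 mm/s.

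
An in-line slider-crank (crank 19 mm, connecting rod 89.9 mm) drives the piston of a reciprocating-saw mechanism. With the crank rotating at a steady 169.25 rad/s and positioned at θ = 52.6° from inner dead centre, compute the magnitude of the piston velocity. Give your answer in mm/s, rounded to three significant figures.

ω = 169.2 rad/s
For an in-line slider-crank, x = r cosθ + √(L² − r² sin²θ), so v = −rω sinθ·[1 + r cosθ/√(L² − r² sin²θ)].
With r = 0.019 m, L = 0.0899 m, θ = 52.6°: √(L² − r² sin²θ) = 0.088624 m.
v = −0.019·169.2·0.79441·[1 + 0.019·0.60738/0.088624] = -2.8873 m/s.
|v| = 2.8873 m/s = 2887.3 mm/s.

2890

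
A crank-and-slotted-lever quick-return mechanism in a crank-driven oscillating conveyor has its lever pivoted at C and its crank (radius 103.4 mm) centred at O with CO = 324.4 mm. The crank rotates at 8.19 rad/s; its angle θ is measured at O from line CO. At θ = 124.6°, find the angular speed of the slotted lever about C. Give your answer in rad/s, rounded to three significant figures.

ω = 8.19 rad/s
Crank pin A relative to C: A = (d + r cosθ, r sinθ); lever angle φ = atan2(r sinθ, d + r cosθ).
Differentiating tanφ: φ̇ = rω(d cosθ + r)/(d² + r² + 2dr cosθ).
d² + r² + 2dr cosθ = |CA|² = 0.0778326 m²;  d cosθ + r = -0.080809 m.
|ω_lever| = |0.1034·8.19·-0.080809| / 0.0778326 = 0.87922 rad/s.

0.879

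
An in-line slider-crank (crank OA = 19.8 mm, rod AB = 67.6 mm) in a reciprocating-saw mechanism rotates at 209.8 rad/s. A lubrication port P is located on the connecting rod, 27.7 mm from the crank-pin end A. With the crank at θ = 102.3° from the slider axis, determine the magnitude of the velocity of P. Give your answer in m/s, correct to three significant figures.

3.98

ω = 209.8 rad/s.  Crank-pin speed |V_A| = rω = 4.154 m/s, perpendicular to OA.
Rod angle: sinφ = −(r/L) sinθ ⇒ φ = -16.629°; ω_rod = −rω cosθ/√(L²−r²sin²θ) = +13.662 rad/s.
V_P = V_A + ω_rod × AP, with AP = 0.0277 m along the rod.
Components: V_Px = −rω sinθ − a·ω_rod·sinφ = -3.9504 m/s;  V_Py = rω cosθ + a·ω_rod·cosφ = -0.52232 m/s.
|V_P| = √(V_Px² + V_Py²) = 3.9848 m/s.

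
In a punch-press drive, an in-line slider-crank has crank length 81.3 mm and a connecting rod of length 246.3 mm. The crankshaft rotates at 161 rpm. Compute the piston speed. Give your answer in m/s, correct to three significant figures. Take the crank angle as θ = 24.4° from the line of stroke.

0.738

ω = 2π·161/60 = 16.86 rad/s
For an in-line slider-crank, x = r cosθ + √(L² − r² sin²θ), so v = −rω sinθ·[1 + r cosθ/√(L² − r² sin²θ)].
With r = 0.0813 m, L = 0.2463 m, θ = 24.4°: √(L² − r² sin²θ) = 0.244 m.
v = −0.0813·16.86·0.41310·[1 + 0.0813·0.91068/0.244] = -0.73807 m/s.
|v| = 0.73807 m/s.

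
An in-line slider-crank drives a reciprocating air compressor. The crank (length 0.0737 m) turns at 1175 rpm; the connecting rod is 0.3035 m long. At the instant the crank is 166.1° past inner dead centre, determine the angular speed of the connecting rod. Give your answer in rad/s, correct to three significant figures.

ω = 123 rad/s (converted from 1175 rpm).
The rod makes angle φ with the slider axis where L sinφ = r sinθ; differentiating, L cosφ·φ̇ = r ω cosθ.
L cosφ = √(L² − r² sin²θ) = 0.30298 m.
|ω_rod| = r ω |cosθ| / √(L² − r² sin²θ) = 0.0737·123·0.97072/0.30298 = 29.054 rad/s.

29.1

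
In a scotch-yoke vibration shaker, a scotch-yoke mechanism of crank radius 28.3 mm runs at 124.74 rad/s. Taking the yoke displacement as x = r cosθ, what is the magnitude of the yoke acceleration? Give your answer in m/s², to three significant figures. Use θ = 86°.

30.7

ω = 124.7 rad/s
x = r cosθ ⇒ ẍ = −rω² cosθ (ω constant).
|a| = rω²|cosθ| = 0.0283·(124.7)²·|cos 86°| = 30.717 m/s².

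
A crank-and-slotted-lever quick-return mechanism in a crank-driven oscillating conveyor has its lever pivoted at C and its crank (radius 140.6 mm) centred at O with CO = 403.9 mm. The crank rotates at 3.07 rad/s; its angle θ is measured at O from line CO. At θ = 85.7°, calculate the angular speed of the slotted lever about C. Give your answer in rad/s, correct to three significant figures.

0.385

ω = 3.07 rad/s
Crank pin A relative to C: A = (d + r cosθ, r sinθ); lever angle φ = atan2(r sinθ, d + r cosθ).
Differentiating tanφ: φ̇ = rω(d cosθ + r)/(d² + r² + 2dr cosθ).
d² + r² + 2dr cosθ = |CA|² = 0.191419 m²;  d cosθ + r = +0.17088 m.
|ω_lever| = |0.1406·3.07·+0.17088| / 0.191419 = 0.38534 rad/s.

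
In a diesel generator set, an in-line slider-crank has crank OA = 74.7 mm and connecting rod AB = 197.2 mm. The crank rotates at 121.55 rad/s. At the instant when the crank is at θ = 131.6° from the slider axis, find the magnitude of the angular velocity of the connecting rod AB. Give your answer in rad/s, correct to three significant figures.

ω = 121.5 rad/s
The rod makes angle φ with the slider axis where L sinφ = r sinθ; differentiating, L cosφ·φ̇ = r ω cosθ.
L cosφ = √(L² − r² sin²θ) = 0.18912 m.
|ω_rod| = r ω |cosθ| / √(L² − r² sin²θ) = 0.0747·121.5·0.66393/0.18912 = 31.875 rad/s.

31.9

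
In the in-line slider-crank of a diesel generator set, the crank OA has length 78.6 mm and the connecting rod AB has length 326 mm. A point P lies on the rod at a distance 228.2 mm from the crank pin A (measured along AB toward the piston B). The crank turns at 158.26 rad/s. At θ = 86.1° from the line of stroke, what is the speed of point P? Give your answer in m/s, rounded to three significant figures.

ω = 158.3 rad/s.  Crank-pin speed |V_A| = rω = 12.439 m/s, perpendicular to OA.
Rod angle: sinφ = −(r/L) sinθ ⇒ φ = -13.919°; ω_rod = −rω cosθ/√(L²−r²sin²θ) = -2.6738 rad/s.
V_P = V_A + ω_rod × AP, with AP = 0.2282 m along the rod.
Components: V_Px = −rω sinθ − a·ω_rod·sinφ = -12.557 m/s;  V_Py = rω cosθ + a·ω_rod·cosφ = +0.25382 m/s.
|V_P| = √(V_Px² + V_Py²) = 12.56 m/s.

12.6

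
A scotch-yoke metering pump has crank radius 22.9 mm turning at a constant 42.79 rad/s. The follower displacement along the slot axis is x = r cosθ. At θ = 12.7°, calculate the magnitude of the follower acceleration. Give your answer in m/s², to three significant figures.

40.9

ω = 42.79 rad/s
x = r cosθ ⇒ ẍ = −rω² cosθ (ω constant).
|a| = rω²|cosθ| = 0.0229·(42.79)²·|cos 12.7°| = 40.904 m/s².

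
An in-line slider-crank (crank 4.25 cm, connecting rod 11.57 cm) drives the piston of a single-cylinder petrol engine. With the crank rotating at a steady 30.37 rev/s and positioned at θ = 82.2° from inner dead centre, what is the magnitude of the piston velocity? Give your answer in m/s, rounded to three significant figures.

8.46

ω = 2π·30.4 = 190.8 rad/s
For an in-line slider-crank, x = r cosθ + √(L² − r² sin²θ), so v = −rω sinθ·[1 + r cosθ/√(L² − r² sin²θ)].
With r = 0.0425 m, L = 0.1157 m, θ = 82.2°: √(L² − r² sin²θ) = 0.10777 m.
v = −0.0425·190.8·0.99075·[1 + 0.0425·0.13572/0.10777] = -8.4649 m/s.
|v| = 8.4649 m/s.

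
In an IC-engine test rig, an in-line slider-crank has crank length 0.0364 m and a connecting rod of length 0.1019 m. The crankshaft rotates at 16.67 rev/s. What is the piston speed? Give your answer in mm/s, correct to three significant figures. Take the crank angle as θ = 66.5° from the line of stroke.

ω = 2π·16.7 = 104.7 rad/s
For an in-line slider-crank, x = r cosθ + √(L² − r² sin²θ), so v = −rω sinθ·[1 + r cosθ/√(L² − r² sin²θ)].
With r = 0.0364 m, L = 0.1019 m, θ = 66.5°: √(L² − r² sin²θ) = 0.096277 m.
v = −0.0364·104.7·0.91706·[1 + 0.0364·0.39875/0.096277] = -4.0234 m/s.
|v| = 4.0234 m/s = 4023.4 mm/s.

4020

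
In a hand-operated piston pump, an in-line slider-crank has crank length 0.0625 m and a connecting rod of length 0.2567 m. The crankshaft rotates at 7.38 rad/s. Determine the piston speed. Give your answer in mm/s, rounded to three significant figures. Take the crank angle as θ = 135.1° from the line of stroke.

ω = 7.38 rad/s
For an in-line slider-crank, x = r cosθ + √(L² − r² sin²θ), so v = −rω sinθ·[1 + r cosθ/√(L² − r² sin²θ)].
With r = 0.0625 m, L = 0.2567 m, θ = 135.1°: √(L² − r² sin²θ) = 0.25288 m.
v = −0.0625·7.38·0.70587·[1 + 0.0625·-0.70834/0.25288] = -0.26858 m/s.
|v| = 0.26858 m/s = 268.58 mm/s.

269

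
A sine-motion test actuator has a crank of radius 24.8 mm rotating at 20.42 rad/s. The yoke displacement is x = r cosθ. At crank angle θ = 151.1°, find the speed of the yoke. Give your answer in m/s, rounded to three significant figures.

0.245

ω = 20.42 rad/s
x = r cosθ ⇒ ẋ = −rω sinθ.
|v| = rω|sinθ| = 0.0248·20.42·|sin 151.1°| = 0.24474 m/s.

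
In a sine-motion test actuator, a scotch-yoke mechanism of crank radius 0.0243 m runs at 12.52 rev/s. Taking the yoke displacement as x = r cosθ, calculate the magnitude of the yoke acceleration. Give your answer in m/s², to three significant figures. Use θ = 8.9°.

149

ω = 78.67 rad/s (from 12.52 rev/s).
x = r cosθ ⇒ ẍ = −rω² cosθ (ω constant).
|a| = rω²|cosθ| = 0.0243·(78.67)²·|cos 8.9°| = 148.56 m/s².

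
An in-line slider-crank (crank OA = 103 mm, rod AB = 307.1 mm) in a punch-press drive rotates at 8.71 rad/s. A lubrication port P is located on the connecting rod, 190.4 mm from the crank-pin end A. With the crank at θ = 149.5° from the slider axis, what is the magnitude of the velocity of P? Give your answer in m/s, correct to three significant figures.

ω = 8.71 rad/s.  Crank-pin speed |V_A| = rω = 0.89713 m/s, perpendicular to OA.
Rod angle: sinφ = −(r/L) sinθ ⇒ φ = -9.801°; ω_rod = −rω cosθ/√(L²−r²sin²θ) = +2.5544 rad/s.
V_P = V_A + ω_rod × AP, with AP = 0.1904 m along the rod.
Components: V_Px = −rω sinθ − a·ω_rod·sinφ = -0.37254 m/s;  V_Py = rω cosθ + a·ω_rod·cosφ = -0.29374 m/s.
|V_P| = √(V_Px² + V_Py²) = 0.47442 m/s.

0.474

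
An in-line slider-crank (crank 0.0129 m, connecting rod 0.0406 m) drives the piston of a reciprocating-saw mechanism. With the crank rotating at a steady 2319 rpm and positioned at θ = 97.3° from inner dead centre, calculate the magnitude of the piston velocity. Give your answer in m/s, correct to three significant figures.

2.98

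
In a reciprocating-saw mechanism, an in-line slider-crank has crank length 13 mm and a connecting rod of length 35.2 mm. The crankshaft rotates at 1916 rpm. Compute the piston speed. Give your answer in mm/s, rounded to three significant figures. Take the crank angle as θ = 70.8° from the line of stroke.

2780

ω = 2π·1916/60 = 200.6 rad/s
For an in-line slider-crank, x = r cosθ + √(L² − r² sin²θ), so v = −rω sinθ·[1 + r cosθ/√(L² − r² sin²θ)].
With r = 0.013 m, L = 0.0352 m, θ = 70.8°: √(L² − r² sin²θ) = 0.03299 m.
v = −0.013·200.6·0.94438·[1 + 0.013·0.32887/0.03299] = -2.7825 m/s.
|v| = 2.7825 m/s = 2782.5 mm/s.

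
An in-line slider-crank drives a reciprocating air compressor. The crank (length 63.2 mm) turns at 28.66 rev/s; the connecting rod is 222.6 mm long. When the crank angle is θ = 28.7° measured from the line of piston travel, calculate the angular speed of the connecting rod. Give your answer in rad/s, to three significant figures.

45.3

ω = 180.1 rad/s (converted from 28.66 rev/s).
The rod makes angle φ with the slider axis where L sinφ = r sinθ; differentiating, L cosφ·φ̇ = r ω cosθ.
L cosφ = √(L² − r² sin²θ) = 0.22052 m.
|ω_rod| = r ω |cosθ| / √(L² − r² sin²θ) = 0.0632·180.1·0.87715/0.22052 = 45.268 rad/s.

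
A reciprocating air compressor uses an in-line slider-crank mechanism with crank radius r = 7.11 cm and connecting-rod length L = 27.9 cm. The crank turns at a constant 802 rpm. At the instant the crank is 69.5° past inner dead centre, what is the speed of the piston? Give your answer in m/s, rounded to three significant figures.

6.11

ω = 2π·802/60 = 83.99 rad/s
For an in-line slider-crank, x = r cosθ + √(L² − r² sin²θ), so v = −rω sinθ·[1 + r cosθ/√(L² − r² sin²θ)].
With r = 0.0711 m, L = 0.279 m, θ = 69.5°: √(L² − r² sin²θ) = 0.27094 m.
v = −0.0711·83.99·0.93667·[1 + 0.0711·0.35021/0.27094] = -6.1072 m/s.
|v| = 6.1072 m/s.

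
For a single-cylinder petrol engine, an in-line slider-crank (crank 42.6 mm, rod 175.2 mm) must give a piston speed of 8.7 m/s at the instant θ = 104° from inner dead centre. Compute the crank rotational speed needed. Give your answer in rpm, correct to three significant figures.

2140

For an in-line slider-crank, |v_piston| = rω|sinθ|·[1 + r cosθ/√(L² − r² sin²θ)].
With r = 0.0426 m, L = 0.1752 m, θ = 104°: the bracketed kinematic factor |dx/dθ| = 0.038833 m.
ω = v/|dx/dθ| = 8.7/0.038833 = 224.04 rad/s.
N = 60ω/(2π) = 2139.4 rpm.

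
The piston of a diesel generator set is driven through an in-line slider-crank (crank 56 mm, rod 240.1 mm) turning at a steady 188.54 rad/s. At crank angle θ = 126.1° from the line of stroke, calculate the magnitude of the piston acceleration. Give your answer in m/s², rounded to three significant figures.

1310

ω = 188.5 rad/s
x(θ) = r cosθ + √(L² − r² sin²θ); with ω constant, a = ω²·d²x/dθ².
d²x/dθ² = −r cosθ − r²(cos2θ)/√u − r⁴ sin²2θ/(4u^{3/2}),  u = L² − r² sin²θ = 0.0556007 m².
Substituting r = 0.056 m, L = 0.2401 m, θ = 126.1°: d²x/dθ² = +0.036891 m.
a = ω²·d²x/dθ² = (188.5)²·(+0.036891) = +1311.4 m/s²;  |a| = 1311.4 m/s².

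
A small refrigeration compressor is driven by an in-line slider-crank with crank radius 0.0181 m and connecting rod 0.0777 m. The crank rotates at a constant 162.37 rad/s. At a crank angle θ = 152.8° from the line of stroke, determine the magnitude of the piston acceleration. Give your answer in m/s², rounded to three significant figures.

ω = 162.4 rad/s
x(θ) = r cosθ + √(L² − r² sin²θ); with ω constant, a = ω²·d²x/dθ².
d²x/dθ² = −r cosθ − r²(cos2θ)/√u − r⁴ sin²2θ/(4u^{3/2}),  u = L² − r² sin²θ = 0.00596884 m².
Substituting r = 0.0181 m, L = 0.0777 m, θ = 152.8°: d²x/dθ² = +0.013592 m.
a = ω²·d²x/dθ² = (162.4)²·(+0.013592) = +358.33 m/s²;  |a| = 358.33 m/s².

358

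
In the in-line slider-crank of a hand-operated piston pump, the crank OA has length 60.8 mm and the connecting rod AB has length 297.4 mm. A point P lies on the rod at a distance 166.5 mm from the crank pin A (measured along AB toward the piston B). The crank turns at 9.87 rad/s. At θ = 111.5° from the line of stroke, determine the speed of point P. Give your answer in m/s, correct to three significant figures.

0.543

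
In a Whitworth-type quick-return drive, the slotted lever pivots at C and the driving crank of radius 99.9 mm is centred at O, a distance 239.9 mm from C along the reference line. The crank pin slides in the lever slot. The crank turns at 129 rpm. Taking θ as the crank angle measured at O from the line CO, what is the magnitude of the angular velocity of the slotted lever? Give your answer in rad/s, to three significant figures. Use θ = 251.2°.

0.585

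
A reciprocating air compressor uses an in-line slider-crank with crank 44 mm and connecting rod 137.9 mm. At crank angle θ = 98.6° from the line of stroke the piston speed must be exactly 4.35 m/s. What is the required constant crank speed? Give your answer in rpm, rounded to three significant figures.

1010

For an in-line slider-crank, |v_piston| = rω|sinθ|·[1 + r cosθ/√(L² − r² sin²θ)].
With r = 0.044 m, L = 0.1379 m, θ = 98.6°: the bracketed kinematic factor |dx/dθ| = 0.041318 m.
ω = v/|dx/dθ| = 4.35/0.041318 = 105.28 rad/s.
N = 60ω/(2π) = 1005.4 rpm.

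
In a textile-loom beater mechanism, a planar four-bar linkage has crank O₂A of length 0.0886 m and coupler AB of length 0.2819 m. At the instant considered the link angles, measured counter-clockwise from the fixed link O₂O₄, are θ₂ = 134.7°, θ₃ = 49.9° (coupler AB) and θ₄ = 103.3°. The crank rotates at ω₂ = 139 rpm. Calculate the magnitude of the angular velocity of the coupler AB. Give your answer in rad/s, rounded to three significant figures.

2.97

ω₂ = 14.56 rad/s (from 139 rpm).
Differentiating the loop-closure r₂e^{iθ₂}+r₃e^{iθ₃}=r₁+r₄e^{iθ₄} gives r₂ω₂e^{iθ₂}+r₃ω₃e^{iθ₃}=r₄ω₄e^{iθ₄}.
Eliminating the other unknown: ω₃ = r₂ω₂ sin(θ₄−θ₂) / [r₃ sin(θ₃−θ₄)].
Numerator sine = -0.52101; denominator sine = -0.80282.
Result = 0.0886·14.56·(-0.52101) / (0.2819·(-0.80282)) = +2.969 rad/s; magnitude 2.969 rad/s.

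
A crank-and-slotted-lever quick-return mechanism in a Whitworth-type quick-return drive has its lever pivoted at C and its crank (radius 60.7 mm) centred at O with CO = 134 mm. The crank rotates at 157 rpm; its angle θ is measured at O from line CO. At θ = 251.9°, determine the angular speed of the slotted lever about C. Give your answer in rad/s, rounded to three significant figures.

1.15

ω = 16.44 rad/s (from 157 rpm).
Crank pin A relative to C: A = (d + r cosθ, r sinθ); lever angle φ = atan2(r sinθ, d + r cosθ).
Differentiating tanφ: φ̇ = rω(d cosθ + r)/(d² + r² + 2dr cosθ).
d² + r² + 2dr cosθ = |CA|² = 0.0165865 m²;  d cosθ + r = +0.019069 m.
|ω_lever| = |0.0607·16.44·+0.019069| / 0.0165865 = 1.1474 rad/s.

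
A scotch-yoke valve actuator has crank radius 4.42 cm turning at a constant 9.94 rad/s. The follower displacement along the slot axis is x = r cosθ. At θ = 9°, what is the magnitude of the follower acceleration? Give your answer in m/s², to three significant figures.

4.31

ω = 9.94 rad/s
x = r cosθ ⇒ ẍ = −rω² cosθ (ω constant).
|a| = rω²|cosθ| = 0.0442·(9.94)²·|cos 9°| = 4.3134 m/s².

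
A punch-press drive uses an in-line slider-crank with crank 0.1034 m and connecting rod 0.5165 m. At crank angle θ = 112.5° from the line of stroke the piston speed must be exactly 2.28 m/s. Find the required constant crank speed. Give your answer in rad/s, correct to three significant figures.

25.9

For an in-line slider-crank, |v_piston| = rω|sinθ|·[1 + r cosθ/√(L² − r² sin²θ)].
With r = 0.1034 m, L = 0.5165 m, θ = 112.5°: the bracketed kinematic factor |dx/dθ| = 0.088082 m.
ω = v/|dx/dθ| = 2.28/0.088082 = 25.885 rad/s.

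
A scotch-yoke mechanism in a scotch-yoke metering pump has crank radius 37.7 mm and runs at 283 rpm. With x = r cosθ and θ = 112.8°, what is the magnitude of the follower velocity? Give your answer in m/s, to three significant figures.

1.03

ω = 29.64 rad/s (from 283 rpm).
x = r cosθ ⇒ ẋ = −rω sinθ.
|v| = rω|sinθ| = 0.0377·29.64·|sin 112.8°| = 1.03 m/s.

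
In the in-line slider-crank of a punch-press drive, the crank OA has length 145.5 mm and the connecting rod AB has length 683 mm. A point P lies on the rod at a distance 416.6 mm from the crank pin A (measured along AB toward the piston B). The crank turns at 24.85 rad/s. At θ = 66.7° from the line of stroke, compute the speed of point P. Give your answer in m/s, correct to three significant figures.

3.54

ω = 24.85 rad/s.  Crank-pin speed |V_A| = rω = 3.6157 m/s, perpendicular to OA.
Rod angle: sinφ = −(r/L) sinθ ⇒ φ = -11.283°; ω_rod = −rω cosθ/√(L²−r²sin²θ) = -2.1352 rad/s.
V_P = V_A + ω_rod × AP, with AP = 0.4166 m along the rod.
Components: V_Px = −rω sinθ − a·ω_rod·sinφ = -3.4948 m/s;  V_Py = rω cosθ + a·ω_rod·cosφ = +0.55783 m/s.
|V_P| = √(V_Px² + V_Py²) = 3.5391 m/s.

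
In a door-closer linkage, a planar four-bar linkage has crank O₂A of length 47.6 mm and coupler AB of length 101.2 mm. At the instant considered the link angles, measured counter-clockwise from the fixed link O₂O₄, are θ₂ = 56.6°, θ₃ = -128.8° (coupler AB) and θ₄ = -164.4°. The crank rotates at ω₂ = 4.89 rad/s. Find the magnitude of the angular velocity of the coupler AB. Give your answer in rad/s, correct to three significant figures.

2.59

ω₂ = 4.89 rad/s
Differentiating the loop-closure r₂e^{iθ₂}+r₃e^{iθ₃}=r₁+r₄e^{iθ₄} gives r₂ω₂e^{iθ₂}+r₃ω₃e^{iθ₃}=r₄ω₄e^{iθ₄}.
Eliminating the other unknown: ω₃ = r₂ω₂ sin(θ₄−θ₂) / [r₃ sin(θ₃−θ₄)].
Numerator sine = +0.65606; denominator sine = +0.58212.
Result = 0.0476·4.89·(+0.65606) / (0.1012·(+0.58212)) = +2.5922 rad/s; magnitude 2.5922 rad/s.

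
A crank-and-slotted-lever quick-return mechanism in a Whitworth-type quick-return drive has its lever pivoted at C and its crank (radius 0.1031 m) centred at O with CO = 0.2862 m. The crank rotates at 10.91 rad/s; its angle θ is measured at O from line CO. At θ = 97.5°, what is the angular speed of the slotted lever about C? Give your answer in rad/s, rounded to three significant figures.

0.872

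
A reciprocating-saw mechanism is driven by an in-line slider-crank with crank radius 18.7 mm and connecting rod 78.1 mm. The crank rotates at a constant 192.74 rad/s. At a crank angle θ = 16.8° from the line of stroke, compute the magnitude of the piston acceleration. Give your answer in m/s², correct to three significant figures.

805

ω = 192.7 rad/s
x(θ) = r cosθ + √(L² − r² sin²θ); with ω constant, a = ω²·d²x/dθ².
d²x/dθ² = −r cosθ − r²(cos2θ)/√u − r⁴ sin²2θ/(4u^{3/2}),  u = L² − r² sin²θ = 0.0060704 m².
Substituting r = 0.0187 m, L = 0.0781 m, θ = 16.8°: d²x/dθ² = -0.02166 m.
a = ω²·d²x/dθ² = (192.7)²·(-0.02166) = -804.64 m/s²;  |a| = 804.64 m/s².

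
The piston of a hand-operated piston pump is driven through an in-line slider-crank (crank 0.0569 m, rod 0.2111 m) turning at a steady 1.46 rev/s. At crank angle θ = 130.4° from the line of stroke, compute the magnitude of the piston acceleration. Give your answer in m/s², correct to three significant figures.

ω = 2π·1.46 = 9.173 rad/s
x(θ) = r cosθ + √(L² − r² sin²θ); with ω constant, a = ω²·d²x/dθ².
d²x/dθ² = −r cosθ − r²(cos2θ)/√u − r⁴ sin²2θ/(4u^{3/2}),  u = L² − r² sin²θ = 0.0426856 m².
Substituting r = 0.0569 m, L = 0.2111 m, θ = 130.4°: d²x/dθ² = +0.039094 m.
a = ω²·d²x/dθ² = (9.173)²·(+0.039094) = +3.2898 m/s²;  |a| = 3.2898 m/s².

3.29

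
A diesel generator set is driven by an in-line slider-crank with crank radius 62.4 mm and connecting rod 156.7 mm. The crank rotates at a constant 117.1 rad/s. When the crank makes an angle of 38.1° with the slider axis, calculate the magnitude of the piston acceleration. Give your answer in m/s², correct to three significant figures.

771

ω = 117.1 rad/s
x(θ) = r cosθ + √(L² − r² sin²θ); with ω constant, a = ω²·d²x/dθ².
d²x/dθ² = −r cosθ − r²(cos2θ)/√u − r⁴ sin²2θ/(4u^{3/2}),  u = L² − r² sin²θ = 0.0230724 m².
Substituting r = 0.0624 m, L = 0.1567 m, θ = 38.1°: d²x/dθ² = -0.056239 m.
a = ω²·d²x/dθ² = (117.1)²·(-0.056239) = -771.18 m/s²;  |a| = 771.18 m/s².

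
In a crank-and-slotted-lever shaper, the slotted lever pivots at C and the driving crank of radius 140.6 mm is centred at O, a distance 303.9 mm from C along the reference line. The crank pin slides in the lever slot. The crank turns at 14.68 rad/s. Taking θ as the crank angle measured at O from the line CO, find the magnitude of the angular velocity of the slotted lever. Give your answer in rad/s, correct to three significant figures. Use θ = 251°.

1.02

ω = 14.68 rad/s
Crank pin A relative to C: A = (d + r cosθ, r sinθ); lever angle φ = atan2(r sinθ, d + r cosθ).
Differentiating tanφ: φ̇ = rω(d cosθ + r)/(d² + r² + 2dr cosθ).
d² + r² + 2dr cosθ = |CA|² = 0.0843016 m²;  d cosθ + r = +0.04166 m.
|ω_lever| = |0.1406·14.68·+0.04166| / 0.0843016 = 1.02 rad/s.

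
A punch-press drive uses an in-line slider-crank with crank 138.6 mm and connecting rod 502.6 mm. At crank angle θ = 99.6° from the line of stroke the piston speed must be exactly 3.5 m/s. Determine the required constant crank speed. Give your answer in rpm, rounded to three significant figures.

For an in-line slider-crank, |v_piston| = rω|sinθ|·[1 + r cosθ/√(L² − r² sin²θ)].
With r = 0.1386 m, L = 0.5026 m, θ = 99.6°: the bracketed kinematic factor |dx/dθ| = 0.13013 m.
ω = v/|dx/dθ| = 3.5/0.13013 = 26.897 rad/s.
N = 60ω/(2π) = 256.84 rpm.

257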